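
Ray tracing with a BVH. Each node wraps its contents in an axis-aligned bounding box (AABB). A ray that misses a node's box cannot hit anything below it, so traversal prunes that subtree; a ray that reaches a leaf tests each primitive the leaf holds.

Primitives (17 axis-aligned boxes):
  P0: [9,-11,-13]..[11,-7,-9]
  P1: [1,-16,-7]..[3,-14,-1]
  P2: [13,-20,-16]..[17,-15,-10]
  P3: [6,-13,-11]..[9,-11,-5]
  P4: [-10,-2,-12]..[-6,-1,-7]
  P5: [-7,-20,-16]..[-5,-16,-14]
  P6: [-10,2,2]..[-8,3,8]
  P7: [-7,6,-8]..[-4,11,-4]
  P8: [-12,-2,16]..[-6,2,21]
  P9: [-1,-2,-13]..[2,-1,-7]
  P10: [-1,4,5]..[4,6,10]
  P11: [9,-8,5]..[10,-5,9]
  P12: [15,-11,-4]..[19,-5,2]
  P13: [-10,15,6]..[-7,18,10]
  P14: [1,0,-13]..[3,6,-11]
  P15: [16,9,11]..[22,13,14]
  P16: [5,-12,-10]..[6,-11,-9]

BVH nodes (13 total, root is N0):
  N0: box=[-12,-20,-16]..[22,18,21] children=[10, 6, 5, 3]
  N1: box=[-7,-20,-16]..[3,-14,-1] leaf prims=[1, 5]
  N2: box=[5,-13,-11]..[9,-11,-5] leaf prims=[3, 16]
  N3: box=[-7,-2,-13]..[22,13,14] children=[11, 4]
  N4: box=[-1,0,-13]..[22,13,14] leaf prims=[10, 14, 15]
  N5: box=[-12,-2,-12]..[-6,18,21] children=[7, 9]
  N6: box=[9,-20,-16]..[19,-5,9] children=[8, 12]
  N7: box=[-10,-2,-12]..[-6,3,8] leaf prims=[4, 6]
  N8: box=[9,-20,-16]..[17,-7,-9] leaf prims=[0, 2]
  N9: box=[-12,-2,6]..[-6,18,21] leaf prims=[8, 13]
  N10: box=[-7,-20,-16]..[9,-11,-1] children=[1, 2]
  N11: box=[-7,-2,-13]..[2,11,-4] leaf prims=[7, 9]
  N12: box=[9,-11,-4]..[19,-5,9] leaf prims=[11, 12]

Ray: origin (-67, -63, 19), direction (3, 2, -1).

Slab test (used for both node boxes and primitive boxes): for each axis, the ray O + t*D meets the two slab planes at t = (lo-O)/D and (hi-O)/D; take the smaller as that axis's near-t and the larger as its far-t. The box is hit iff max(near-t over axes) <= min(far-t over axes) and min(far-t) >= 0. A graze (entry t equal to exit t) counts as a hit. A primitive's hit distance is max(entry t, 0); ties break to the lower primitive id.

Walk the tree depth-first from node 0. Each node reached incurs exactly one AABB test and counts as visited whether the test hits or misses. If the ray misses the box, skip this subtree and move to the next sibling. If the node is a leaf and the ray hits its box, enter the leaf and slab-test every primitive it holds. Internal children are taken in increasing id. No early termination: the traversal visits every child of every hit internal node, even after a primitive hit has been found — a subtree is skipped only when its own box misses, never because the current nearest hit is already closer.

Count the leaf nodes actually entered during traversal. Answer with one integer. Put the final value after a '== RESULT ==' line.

Traverse from the root:
N0 x:[55/3,89/3] y:[43/2,81/2] z:[-2,35] -> hit [43/2,89/3], descend [3, 5, 6, 10]
  N3 x:[20,89/3] y:[61/2,38] z:[5,32] -> miss, prune
  N5 x:[55/3,61/3] y:[61/2,81/2] z:[-2,31] -> miss, prune
  N6 x:[76/3,86/3] y:[43/2,29] z:[10,35] -> hit [76/3,86/3], descend [8, 12]
    N8 x:[76/3,28] y:[43/2,28] z:[28,35] -> hit [28,28] leaf, test {P0(miss), P2(miss)}
    N12 x:[76/3,86/3] y:[26,29] z:[10,23] -> miss, prune
  N10 x:[20,76/3] y:[43/2,26] z:[20,35] -> hit [43/2,76/3], descend [1, 2]
    N1 x:[20,70/3] y:[43/2,49/2] z:[20,35] -> hit [43/2,70/3] leaf, test {P1(miss), P5(miss)}
    N2 x:[24,76/3] y:[25,26] z:[24,30] -> hit [25,76/3] leaf, test {P3@t=25, P16(miss)}

Visited [0, 3, 5, 6, 8, 12, 10, 1, 2]. Tests: 9 box, 3 leaf. Nearest: P3.

== RESULT ==
3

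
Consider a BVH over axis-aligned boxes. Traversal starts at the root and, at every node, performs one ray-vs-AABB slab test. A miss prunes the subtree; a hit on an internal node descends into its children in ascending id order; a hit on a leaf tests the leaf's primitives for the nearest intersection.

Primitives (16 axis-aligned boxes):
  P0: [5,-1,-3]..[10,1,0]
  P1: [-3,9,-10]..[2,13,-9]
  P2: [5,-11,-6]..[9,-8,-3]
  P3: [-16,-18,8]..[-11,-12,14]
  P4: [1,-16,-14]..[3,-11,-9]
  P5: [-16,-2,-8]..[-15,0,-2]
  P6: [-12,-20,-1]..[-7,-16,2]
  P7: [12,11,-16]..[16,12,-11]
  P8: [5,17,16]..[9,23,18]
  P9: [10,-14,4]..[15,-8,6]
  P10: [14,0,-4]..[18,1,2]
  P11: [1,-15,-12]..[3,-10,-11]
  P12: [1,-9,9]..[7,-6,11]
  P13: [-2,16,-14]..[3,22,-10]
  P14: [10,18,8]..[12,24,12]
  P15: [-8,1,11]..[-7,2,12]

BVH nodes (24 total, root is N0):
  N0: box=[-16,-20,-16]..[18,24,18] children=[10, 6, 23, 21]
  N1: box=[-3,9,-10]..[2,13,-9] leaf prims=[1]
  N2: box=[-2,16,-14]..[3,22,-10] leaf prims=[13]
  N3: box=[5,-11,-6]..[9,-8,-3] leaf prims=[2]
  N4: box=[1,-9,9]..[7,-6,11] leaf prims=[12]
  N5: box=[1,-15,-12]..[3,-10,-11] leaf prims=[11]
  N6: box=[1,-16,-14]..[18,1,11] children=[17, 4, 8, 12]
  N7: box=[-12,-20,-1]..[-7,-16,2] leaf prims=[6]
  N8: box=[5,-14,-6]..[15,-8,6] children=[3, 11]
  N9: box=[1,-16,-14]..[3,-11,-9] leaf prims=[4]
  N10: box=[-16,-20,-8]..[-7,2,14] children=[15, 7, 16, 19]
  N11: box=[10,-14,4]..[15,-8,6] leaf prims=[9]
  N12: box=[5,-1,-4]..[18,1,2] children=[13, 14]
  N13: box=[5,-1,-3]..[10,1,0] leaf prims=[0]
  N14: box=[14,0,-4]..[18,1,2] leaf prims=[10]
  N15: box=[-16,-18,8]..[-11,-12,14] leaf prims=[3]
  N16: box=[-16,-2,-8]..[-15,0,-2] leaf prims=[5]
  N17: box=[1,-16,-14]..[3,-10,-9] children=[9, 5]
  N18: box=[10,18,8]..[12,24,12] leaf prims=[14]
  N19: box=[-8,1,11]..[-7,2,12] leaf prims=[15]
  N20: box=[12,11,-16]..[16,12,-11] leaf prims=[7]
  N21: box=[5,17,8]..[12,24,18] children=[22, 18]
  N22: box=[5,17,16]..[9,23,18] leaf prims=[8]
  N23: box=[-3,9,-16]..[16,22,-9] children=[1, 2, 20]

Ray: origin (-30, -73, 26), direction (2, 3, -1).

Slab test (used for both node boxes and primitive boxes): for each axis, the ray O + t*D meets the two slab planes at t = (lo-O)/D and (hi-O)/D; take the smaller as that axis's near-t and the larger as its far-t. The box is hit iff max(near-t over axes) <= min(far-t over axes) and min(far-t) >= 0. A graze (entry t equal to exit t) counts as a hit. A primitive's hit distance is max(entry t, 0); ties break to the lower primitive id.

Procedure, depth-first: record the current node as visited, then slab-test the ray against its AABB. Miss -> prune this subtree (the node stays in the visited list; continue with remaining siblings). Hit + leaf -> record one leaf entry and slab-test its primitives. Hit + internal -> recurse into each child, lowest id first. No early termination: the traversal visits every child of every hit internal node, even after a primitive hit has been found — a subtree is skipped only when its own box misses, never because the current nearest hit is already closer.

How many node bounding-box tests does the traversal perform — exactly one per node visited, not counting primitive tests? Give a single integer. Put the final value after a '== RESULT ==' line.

Traverse from the root:
N0 x:[7,24] y:[53/3,97/3] z:[8,42] -> hit [53/3,24], descend [6, 10, 21, 23]
  N6 x:[31/2,24] y:[19,74/3] z:[15,40] -> hit [19,24], descend [4, 8, 12, 17]
    N4 x:[31/2,37/2] y:[64/3,67/3] z:[15,17] -> miss, prune
    N8 x:[35/2,45/2] y:[59/3,65/3] z:[20,32] -> hit [20,65/3], descend [3, 11]
      N3 x:[35/2,39/2] y:[62/3,65/3] z:[29,32] -> miss, prune
      N11 x:[20,45/2] y:[59/3,65/3] z:[20,22] -> hit [20,65/3] leaf, test {P9@t=20}
    N12 x:[35/2,24] y:[24,74/3] z:[24,30] -> hit [24,24], descend [13, 14]
      N13 x:[35/2,20] y:[24,74/3] z:[26,29] -> miss, prune
      N14 x:[22,24] y:[73/3,74/3] z:[24,30] -> miss, prune
    N17 x:[31/2,33/2] y:[19,21] z:[35,40] -> miss, prune
  N10 x:[7,23/2] y:[53/3,25] z:[12,34] -> miss, prune
  N21 x:[35/2,21] y:[30,97/3] z:[8,18] -> miss, prune
  N23 x:[27/2,23] y:[82/3,95/3] z:[35,42] -> miss, prune

13 AABB tests over nodes [0, 6, 4, 8, 3, 11, 12, 13, 14, 17, 10, 21, 23]; 1 leaf entered; closest P9.

== RESULT ==
13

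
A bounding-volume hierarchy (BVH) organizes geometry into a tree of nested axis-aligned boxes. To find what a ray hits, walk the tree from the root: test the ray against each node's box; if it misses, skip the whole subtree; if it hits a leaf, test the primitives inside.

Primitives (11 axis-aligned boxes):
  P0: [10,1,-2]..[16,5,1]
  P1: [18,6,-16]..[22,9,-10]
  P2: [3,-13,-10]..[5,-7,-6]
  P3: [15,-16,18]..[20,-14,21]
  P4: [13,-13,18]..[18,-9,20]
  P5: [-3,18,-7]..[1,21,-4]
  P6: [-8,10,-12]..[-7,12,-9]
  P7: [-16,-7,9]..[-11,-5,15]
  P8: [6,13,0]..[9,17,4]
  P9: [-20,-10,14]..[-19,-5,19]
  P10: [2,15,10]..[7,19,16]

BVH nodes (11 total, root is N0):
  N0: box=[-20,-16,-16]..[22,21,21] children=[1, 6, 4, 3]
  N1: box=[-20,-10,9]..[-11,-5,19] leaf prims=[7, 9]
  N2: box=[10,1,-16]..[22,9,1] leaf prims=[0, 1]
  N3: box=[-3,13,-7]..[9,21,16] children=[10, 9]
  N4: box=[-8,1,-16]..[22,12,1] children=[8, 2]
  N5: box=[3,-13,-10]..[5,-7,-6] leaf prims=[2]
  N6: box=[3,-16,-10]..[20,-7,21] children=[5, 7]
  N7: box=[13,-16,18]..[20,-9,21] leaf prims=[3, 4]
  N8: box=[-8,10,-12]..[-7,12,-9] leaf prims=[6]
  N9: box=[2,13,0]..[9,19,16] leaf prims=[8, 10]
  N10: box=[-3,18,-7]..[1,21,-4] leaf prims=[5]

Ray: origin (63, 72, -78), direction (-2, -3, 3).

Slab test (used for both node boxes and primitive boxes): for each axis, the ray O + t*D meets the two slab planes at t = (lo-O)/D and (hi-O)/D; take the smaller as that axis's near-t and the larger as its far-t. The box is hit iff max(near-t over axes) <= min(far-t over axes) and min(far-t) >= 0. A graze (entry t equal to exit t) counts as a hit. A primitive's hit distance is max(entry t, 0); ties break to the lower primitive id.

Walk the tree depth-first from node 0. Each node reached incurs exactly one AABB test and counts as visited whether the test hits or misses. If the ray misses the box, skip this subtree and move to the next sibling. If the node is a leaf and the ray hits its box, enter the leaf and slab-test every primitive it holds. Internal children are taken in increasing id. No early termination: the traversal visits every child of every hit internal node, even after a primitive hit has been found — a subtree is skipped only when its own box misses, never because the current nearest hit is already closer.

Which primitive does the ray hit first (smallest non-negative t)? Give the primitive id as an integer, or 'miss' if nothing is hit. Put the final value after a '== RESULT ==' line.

Trace the traversal:
N0 x:[41/2,83/2] y:[17,88/3] z:[62/3,33] -> hit [62/3,88/3], descend [1, 3, 4, 6]
  N1 x:[37,83/2] y:[77/3,82/3] z:[29,97/3] -> miss, prune
  N3 x:[27,33] y:[17,59/3] z:[71/3,94/3] -> miss, prune
  N4 x:[41/2,71/2] y:[20,71/3] z:[62/3,79/3] -> hit [62/3,71/3], descend [2, 8]
    N2 x:[41/2,53/2] y:[21,71/3] z:[62/3,79/3] -> hit [21,71/3] leaf, test {P0(miss), P1@t=21}
    N8 x:[35,71/2] y:[20,62/3] z:[22,23] -> miss, prune
  N6 x:[43/2,30] y:[79/3,88/3] z:[68/3,33] -> hit [79/3,88/3], descend [5, 7]
    N5 x:[29,30] y:[79/3,85/3] z:[68/3,24] -> miss, prune
    N7 x:[43/2,25] y:[27,88/3] z:[32,33] -> miss, prune

Summary -> nodes [0, 1, 3, 4, 2, 8, 6, 5, 7]; box-tests=9; leaf-entries=1; first=P1

== RESULT ==
1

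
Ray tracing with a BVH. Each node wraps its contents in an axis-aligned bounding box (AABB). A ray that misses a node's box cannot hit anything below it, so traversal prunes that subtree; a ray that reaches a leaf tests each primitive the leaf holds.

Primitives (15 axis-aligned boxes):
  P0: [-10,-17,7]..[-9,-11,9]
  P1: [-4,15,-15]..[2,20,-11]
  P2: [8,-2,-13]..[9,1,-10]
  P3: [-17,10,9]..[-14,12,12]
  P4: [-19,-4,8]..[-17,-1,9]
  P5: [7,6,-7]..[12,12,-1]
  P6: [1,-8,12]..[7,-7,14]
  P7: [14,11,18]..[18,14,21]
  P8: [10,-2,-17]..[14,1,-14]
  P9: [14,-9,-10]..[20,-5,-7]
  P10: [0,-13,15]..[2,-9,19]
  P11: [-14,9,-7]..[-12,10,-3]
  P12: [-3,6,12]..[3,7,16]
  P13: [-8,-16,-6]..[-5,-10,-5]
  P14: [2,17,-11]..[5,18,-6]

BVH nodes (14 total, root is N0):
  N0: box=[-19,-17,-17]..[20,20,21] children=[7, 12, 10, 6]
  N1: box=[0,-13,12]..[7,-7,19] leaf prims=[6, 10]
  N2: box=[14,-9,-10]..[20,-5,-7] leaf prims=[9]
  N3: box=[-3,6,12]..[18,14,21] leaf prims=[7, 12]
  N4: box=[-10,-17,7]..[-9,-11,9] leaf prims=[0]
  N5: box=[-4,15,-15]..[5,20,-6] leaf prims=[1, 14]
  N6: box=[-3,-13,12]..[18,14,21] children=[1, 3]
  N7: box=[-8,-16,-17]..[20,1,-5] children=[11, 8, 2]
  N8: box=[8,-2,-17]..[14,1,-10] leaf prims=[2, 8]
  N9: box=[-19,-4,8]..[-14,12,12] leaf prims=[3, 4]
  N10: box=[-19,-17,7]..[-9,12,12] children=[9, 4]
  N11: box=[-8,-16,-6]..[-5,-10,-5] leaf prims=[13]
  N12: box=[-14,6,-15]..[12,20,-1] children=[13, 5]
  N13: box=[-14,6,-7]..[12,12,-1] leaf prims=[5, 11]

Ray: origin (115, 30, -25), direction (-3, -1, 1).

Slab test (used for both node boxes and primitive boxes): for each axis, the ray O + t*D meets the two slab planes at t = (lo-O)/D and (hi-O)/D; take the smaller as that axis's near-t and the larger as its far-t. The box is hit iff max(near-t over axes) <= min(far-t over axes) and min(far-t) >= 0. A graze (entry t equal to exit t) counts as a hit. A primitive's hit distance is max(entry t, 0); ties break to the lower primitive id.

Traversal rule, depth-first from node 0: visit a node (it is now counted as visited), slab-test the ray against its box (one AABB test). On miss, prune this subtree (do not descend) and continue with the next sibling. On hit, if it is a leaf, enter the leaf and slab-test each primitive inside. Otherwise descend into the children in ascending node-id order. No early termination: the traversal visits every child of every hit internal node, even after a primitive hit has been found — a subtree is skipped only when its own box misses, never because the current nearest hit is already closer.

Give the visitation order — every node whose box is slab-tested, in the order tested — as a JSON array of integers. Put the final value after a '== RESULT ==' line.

Walk:
N0 x:[95/3,134/3] y:[10,47] z:[8,46] -> hit [95/3,134/3], descend [6, 7, 10, 12]
  N6 x:[97/3,118/3] y:[16,43] z:[37,46] -> hit [37,118/3], descend [1, 3]
    N1 x:[36,115/3] y:[37,43] z:[37,44] -> hit [37,115/3] leaf, test {P6@t=37, P10(miss)}
    N3 x:[97/3,118/3] y:[16,24] z:[37,46] -> miss, prune
  N7 x:[95/3,41] y:[29,46] z:[8,20] -> miss, prune
  N10 x:[124/3,134/3] y:[18,47] z:[32,37] -> miss, prune
  N12 x:[103/3,43] y:[10,24] z:[10,24] -> miss, prune

Summary -> nodes [0, 6, 1, 3, 7, 10, 12]; box-tests=7; leaf-entries=1; first=P6

== RESULT ==
[0, 6, 1, 3, 7, 10, 12]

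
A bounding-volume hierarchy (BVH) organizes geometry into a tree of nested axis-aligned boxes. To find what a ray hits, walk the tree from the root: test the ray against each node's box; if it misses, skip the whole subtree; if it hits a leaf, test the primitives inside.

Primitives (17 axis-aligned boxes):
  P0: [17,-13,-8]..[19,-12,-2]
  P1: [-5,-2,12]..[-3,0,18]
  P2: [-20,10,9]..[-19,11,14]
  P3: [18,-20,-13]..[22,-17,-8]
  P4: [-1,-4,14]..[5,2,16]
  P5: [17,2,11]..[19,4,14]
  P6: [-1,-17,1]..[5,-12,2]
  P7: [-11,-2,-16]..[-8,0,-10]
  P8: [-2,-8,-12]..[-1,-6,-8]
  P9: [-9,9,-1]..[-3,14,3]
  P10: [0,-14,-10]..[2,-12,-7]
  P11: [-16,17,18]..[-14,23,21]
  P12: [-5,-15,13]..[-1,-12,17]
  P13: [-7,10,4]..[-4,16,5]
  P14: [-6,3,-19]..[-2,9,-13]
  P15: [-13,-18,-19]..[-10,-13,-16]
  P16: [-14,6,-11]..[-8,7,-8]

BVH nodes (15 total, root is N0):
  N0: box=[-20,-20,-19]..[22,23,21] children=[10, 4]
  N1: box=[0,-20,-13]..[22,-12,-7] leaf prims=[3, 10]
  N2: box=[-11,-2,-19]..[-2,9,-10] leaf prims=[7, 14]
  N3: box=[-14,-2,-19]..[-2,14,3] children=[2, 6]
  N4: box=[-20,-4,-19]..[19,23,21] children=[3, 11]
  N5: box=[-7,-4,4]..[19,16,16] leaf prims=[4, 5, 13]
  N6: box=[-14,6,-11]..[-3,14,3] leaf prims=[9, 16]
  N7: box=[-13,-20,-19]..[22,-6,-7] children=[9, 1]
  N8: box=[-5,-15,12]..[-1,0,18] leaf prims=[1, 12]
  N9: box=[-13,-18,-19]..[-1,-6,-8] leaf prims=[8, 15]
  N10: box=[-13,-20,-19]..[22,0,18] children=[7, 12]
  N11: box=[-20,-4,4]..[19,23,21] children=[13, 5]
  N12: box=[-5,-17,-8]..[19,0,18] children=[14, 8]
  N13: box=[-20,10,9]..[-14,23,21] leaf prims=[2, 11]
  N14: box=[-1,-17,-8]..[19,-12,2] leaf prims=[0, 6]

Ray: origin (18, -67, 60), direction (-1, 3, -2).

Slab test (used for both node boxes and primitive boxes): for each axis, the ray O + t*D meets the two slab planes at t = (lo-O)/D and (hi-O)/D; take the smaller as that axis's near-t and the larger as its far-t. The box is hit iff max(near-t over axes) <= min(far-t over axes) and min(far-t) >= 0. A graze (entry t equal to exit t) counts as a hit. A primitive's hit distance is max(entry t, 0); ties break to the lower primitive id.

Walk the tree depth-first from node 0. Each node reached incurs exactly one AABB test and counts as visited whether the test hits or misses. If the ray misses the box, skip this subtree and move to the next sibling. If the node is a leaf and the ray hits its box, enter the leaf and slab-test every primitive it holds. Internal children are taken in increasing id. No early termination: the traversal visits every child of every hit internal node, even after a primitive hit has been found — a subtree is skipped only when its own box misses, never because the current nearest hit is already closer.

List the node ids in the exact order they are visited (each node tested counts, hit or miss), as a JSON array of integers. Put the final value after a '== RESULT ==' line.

Walk:
N0 x:[-4,38] y:[47/3,30] z:[39/2,79/2] -> hit [39/2,30], descend [4, 10]
  N4 x:[-1,38] y:[21,30] z:[39/2,79/2] -> hit [21,30], descend [3, 11]
    N3 x:[20,32] y:[65/3,27] z:[57/2,79/2] -> miss, prune
    N11 x:[-1,38] y:[21,30] z:[39/2,28] -> hit [21,28], descend [5, 13]
      N5 x:[-1,25] y:[21,83/3] z:[22,28] -> hit [22,25] leaf, test {P4(miss), P5(miss), P13(miss)}
      N13 x:[32,38] y:[77/3,30] z:[39/2,51/2] -> miss, prune
  N10 x:[-4,31] y:[47/3,67/3] z:[21,79/2] -> hit [21,67/3], descend [7, 12]
    N7 x:[-4,31] y:[47/3,61/3] z:[67/2,79/2] -> miss, prune
    N12 x:[-1,23] y:[50/3,67/3] z:[21,34] -> hit [21,67/3], descend [8, 14]
      N8 x:[19,23] y:[52/3,67/3] z:[21,24] -> hit [21,67/3] leaf, test {P1@t=65/3, P12(miss)}
      N14 x:[-1,19] y:[50/3,55/3] z:[29,34] -> miss, prune

Summary -> nodes [0, 4, 3, 11, 5, 13, 10, 7, 12, 8, 14]; box-tests=11; leaf-entries=2; first=P1

== RESULT ==
[0, 4, 3, 11, 5, 13, 10, 7, 12, 8, 14]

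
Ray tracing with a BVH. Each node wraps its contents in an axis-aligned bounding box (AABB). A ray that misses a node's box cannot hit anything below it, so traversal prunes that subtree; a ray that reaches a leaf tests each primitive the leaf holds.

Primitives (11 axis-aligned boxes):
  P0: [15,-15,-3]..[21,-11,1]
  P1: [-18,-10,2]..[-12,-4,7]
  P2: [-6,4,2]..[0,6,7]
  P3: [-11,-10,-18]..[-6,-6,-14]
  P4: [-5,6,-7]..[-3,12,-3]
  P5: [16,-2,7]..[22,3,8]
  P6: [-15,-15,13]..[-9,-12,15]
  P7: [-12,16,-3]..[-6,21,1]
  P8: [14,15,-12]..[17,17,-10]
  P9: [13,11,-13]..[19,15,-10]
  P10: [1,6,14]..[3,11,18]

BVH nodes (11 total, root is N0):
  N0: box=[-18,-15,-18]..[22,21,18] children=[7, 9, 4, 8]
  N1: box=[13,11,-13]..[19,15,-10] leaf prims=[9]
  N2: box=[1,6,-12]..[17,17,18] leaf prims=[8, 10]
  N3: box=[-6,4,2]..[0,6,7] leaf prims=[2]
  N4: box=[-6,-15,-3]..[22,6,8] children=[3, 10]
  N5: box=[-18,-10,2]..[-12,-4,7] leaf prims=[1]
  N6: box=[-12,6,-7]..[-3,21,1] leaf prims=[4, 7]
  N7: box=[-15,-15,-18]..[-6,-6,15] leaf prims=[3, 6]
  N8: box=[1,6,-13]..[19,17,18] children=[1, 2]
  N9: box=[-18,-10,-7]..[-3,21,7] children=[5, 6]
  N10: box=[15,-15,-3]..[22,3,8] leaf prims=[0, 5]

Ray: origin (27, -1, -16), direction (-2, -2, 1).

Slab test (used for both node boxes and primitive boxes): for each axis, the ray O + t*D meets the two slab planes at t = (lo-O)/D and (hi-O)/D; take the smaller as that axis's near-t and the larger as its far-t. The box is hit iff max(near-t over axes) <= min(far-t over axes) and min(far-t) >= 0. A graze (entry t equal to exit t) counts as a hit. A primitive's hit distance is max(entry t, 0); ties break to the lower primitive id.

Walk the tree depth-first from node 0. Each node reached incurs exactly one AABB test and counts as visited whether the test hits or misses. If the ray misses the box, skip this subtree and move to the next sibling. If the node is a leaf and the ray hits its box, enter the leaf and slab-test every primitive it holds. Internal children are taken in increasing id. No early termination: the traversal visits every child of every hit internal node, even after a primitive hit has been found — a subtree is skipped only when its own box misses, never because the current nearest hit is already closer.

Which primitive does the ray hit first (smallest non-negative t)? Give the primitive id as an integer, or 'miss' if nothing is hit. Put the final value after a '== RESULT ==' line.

Traverse from the root:
N0 x:[5/2,45/2] y:[-11,7] z:[-2,34] -> hit [5/2,7], descend [4, 7, 8, 9]
  N4 x:[5/2,33/2] y:[-7/2,7] z:[13,24] -> miss, prune
  N7 x:[33/2,21] y:[5/2,7] z:[-2,31] -> miss, prune
  N8 x:[4,13] y:[-9,-7/2] z:[3,34] -> miss, prune
  N9 x:[15,45/2] y:[-11,9/2] z:[9,23] -> miss, prune

order=[0, 4, 7, 8, 9]  |boxes|=5  |leaves|=0  hit=miss

== RESULT ==
miss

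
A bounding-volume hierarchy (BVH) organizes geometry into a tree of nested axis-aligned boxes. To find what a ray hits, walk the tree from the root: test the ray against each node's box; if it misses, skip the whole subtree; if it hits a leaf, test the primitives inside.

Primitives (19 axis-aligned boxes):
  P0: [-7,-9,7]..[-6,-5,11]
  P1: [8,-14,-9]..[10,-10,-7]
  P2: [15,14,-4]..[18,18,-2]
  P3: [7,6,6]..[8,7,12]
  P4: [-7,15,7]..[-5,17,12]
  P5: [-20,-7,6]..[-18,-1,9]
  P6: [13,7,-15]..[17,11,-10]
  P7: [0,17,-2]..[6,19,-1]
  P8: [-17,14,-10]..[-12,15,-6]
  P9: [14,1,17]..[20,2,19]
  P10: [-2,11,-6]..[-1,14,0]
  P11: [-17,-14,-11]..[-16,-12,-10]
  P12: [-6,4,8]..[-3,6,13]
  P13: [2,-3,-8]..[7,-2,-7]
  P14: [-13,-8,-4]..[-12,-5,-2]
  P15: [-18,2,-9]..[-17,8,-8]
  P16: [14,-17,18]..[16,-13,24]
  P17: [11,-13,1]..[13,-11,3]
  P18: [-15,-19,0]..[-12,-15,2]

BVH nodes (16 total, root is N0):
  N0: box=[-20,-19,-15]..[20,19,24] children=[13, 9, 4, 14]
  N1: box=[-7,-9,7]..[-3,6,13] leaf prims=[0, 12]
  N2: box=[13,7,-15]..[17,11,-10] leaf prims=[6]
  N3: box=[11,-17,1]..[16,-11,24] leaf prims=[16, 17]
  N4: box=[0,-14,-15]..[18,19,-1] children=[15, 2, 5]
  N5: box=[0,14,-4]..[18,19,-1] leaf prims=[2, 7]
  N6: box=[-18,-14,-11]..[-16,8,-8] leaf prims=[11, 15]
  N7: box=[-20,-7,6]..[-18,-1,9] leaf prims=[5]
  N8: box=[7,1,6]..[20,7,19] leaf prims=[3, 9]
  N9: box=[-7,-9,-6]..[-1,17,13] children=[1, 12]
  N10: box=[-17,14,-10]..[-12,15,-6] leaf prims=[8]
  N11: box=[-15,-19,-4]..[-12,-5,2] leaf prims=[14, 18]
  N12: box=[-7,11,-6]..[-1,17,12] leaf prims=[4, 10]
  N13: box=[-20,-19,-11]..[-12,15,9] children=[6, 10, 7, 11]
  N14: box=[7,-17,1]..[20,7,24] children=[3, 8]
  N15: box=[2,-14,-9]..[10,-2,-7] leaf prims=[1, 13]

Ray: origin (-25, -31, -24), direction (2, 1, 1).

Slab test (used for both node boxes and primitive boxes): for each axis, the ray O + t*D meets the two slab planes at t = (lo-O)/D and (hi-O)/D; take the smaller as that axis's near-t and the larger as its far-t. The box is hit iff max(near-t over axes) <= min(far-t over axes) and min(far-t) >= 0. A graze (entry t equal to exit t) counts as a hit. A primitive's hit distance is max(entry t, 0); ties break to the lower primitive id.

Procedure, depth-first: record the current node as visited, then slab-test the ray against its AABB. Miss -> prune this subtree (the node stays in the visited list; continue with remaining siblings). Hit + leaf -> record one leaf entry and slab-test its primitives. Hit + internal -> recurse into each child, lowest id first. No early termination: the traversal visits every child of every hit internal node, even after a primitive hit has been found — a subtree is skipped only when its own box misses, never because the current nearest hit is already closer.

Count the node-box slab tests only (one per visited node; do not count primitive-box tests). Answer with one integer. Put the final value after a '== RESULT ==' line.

Traverse from the root:
N0 x:[5/2,45/2] y:[12,50] z:[9,48] -> hit [12,45/2], descend [4, 9, 13, 14]
  N4 x:[25/2,43/2] y:[17,50] z:[9,23] -> hit [17,43/2], descend [2, 5, 15]
    N2 x:[19,21] y:[38,42] z:[9,14] -> miss, prune
    N5 x:[25/2,43/2] y:[45,50] z:[20,23] -> miss, prune
    N15 x:[27/2,35/2] y:[17,29] z:[15,17] -> hit [17,17] leaf, test {P1@t=17, P13(miss)}
  N9 x:[9,12] y:[22,48] z:[18,37] -> miss, prune
  N13 x:[5/2,13/2] y:[12,46] z:[13,33] -> miss, prune
  N14 x:[16,45/2] y:[14,38] z:[25,48] -> miss, prune

Summary -> nodes [0, 4, 2, 5, 15, 9, 13, 14]; box-tests=8; leaf-entries=1; first=P1

== RESULT ==
8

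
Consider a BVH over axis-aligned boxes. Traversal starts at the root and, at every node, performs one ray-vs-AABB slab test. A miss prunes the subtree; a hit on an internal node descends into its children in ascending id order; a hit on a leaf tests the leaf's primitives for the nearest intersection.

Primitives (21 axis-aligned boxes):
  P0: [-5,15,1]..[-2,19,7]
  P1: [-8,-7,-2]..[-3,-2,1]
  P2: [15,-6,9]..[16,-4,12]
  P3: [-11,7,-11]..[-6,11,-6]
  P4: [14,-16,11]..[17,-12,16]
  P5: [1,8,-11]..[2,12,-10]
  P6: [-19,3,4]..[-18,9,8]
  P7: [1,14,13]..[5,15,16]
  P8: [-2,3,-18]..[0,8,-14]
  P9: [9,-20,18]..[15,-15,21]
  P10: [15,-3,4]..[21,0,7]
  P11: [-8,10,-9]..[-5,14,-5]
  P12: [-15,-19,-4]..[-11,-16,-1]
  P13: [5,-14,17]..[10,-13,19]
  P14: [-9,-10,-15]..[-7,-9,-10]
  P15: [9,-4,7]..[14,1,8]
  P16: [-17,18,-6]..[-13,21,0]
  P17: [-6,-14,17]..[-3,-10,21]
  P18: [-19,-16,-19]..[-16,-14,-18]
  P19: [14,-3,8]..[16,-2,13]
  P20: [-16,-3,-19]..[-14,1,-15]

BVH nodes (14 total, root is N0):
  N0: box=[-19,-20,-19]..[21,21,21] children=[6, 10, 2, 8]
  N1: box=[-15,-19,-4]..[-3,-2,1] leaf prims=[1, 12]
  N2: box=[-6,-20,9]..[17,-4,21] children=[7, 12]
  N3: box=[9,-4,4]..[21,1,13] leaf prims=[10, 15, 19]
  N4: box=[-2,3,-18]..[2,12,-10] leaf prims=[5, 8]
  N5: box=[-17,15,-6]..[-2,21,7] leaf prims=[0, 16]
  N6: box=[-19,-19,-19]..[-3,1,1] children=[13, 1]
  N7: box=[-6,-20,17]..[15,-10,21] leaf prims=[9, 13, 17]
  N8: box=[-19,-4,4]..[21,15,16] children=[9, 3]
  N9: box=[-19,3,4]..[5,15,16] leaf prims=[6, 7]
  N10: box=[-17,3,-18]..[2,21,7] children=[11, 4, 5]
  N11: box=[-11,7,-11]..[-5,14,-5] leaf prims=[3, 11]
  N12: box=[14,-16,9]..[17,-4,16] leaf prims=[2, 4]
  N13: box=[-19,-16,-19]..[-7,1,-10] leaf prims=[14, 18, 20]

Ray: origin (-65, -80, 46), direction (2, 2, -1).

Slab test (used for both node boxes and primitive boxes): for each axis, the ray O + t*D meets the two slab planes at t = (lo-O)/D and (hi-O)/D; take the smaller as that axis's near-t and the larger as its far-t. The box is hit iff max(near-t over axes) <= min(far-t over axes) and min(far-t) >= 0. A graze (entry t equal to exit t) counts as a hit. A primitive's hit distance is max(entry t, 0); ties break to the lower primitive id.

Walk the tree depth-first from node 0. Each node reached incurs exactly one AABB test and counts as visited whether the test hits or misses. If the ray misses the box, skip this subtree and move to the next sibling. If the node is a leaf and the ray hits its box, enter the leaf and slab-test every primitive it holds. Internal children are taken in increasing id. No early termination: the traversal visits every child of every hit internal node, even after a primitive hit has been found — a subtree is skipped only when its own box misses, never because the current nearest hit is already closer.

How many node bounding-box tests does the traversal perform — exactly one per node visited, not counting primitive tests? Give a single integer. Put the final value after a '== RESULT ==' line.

Traverse from the root:
N0 x:[23,43] y:[30,101/2] z:[25,65] -> hit [30,43], descend [2, 6, 8, 10]
  N2 x:[59/2,41] y:[30,38] z:[25,37] -> hit [30,37], descend [7, 12]
    N7 x:[59/2,40] y:[30,35] z:[25,29] -> miss, prune
    N12 x:[79/2,41] y:[32,38] z:[30,37] -> miss, prune
  N6 x:[23,31] y:[61/2,81/2] z:[45,65] -> miss, prune
  N8 x:[23,43] y:[38,95/2] z:[30,42] -> hit [38,42], descend [3, 9]
    N3 x:[37,43] y:[38,81/2] z:[33,42] -> hit [38,81/2] leaf, test {P10@t=40, P15@t=38, P19(miss)}
    N9 x:[23,35] y:[83/2,95/2] z:[30,42] -> miss, prune
  N10 x:[24,67/2] y:[83/2,101/2] z:[39,64] -> miss, prune

order=[0, 2, 7, 12, 6, 8, 3, 9, 10]  |boxes|=9  |leaves|=1  hit=P15

== RESULT ==
9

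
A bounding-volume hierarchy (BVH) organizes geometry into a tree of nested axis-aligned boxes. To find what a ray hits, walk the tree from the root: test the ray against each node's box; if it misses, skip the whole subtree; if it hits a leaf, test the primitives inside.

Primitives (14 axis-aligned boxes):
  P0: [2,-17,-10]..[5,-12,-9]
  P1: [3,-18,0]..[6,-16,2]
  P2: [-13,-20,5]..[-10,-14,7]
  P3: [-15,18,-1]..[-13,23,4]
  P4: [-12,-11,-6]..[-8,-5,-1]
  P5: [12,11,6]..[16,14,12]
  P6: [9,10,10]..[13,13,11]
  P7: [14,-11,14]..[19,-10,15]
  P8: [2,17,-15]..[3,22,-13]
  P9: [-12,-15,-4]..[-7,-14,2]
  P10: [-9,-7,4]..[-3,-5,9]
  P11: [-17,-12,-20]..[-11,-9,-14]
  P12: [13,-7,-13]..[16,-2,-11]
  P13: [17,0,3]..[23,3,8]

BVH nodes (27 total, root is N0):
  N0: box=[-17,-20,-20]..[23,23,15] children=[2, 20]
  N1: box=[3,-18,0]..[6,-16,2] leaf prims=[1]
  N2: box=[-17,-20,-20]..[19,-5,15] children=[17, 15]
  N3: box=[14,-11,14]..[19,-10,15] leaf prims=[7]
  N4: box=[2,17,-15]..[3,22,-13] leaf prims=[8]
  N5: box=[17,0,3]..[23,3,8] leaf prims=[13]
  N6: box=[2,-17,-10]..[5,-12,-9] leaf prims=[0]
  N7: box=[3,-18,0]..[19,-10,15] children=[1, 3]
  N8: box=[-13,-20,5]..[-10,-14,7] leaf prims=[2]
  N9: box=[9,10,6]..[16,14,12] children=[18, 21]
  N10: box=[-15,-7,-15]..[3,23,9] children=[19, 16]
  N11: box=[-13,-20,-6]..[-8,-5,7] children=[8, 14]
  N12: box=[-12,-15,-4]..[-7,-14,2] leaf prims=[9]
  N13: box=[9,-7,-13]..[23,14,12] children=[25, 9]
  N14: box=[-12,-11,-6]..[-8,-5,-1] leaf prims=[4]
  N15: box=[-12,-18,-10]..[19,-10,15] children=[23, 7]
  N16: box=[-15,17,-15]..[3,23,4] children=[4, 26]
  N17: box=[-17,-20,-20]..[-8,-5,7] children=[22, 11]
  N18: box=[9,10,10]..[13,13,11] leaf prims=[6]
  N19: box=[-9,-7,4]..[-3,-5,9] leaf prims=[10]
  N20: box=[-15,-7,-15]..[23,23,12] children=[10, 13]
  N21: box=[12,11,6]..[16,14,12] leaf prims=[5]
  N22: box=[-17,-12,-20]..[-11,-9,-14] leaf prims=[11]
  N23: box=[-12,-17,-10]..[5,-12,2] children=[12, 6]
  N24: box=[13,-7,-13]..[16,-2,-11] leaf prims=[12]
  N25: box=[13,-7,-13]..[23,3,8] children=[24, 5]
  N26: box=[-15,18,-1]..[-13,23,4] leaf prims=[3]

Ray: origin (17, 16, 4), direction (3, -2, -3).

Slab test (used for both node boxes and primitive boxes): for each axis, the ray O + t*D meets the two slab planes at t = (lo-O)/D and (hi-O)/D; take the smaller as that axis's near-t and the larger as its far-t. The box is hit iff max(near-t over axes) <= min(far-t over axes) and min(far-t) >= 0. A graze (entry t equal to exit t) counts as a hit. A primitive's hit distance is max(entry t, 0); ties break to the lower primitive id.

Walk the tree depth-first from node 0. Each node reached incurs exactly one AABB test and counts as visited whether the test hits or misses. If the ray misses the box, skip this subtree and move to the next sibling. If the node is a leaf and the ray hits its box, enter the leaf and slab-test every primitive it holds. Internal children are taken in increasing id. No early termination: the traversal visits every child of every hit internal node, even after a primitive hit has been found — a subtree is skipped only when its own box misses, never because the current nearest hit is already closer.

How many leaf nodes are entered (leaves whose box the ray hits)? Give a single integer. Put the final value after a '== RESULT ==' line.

Walk:
N0 x:[-34/3,2] y:[-7/2,18] z:[-11/3,8] -> hit [-7/2,2], descend [2, 20]
  N2 x:[-34/3,2/3] y:[21/2,18] z:[-11/3,8] -> miss, prune
  N20 x:[-32/3,2] y:[-7/2,23/2] z:[-8/3,19/3] -> hit [-8/3,2], descend [10, 13]
    N10 x:[-32/3,-14/3] y:[-7/2,23/2] z:[-5/3,19/3] -> miss, prune
    N13 x:[-8/3,2] y:[1,23/2] z:[-8/3,17/3] -> hit [1,2], descend [9, 25]
      N9 x:[-8/3,-1/3] y:[1,3] z:[-8/3,-2/3] -> miss, prune
      N25 x:[-4/3,2] y:[13/2,23/2] z:[-4/3,17/3] -> miss, prune

7 AABB tests over nodes [0, 2, 20, 10, 13, 9, 25]; 0 leaves entered; closest miss.

== RESULT ==
0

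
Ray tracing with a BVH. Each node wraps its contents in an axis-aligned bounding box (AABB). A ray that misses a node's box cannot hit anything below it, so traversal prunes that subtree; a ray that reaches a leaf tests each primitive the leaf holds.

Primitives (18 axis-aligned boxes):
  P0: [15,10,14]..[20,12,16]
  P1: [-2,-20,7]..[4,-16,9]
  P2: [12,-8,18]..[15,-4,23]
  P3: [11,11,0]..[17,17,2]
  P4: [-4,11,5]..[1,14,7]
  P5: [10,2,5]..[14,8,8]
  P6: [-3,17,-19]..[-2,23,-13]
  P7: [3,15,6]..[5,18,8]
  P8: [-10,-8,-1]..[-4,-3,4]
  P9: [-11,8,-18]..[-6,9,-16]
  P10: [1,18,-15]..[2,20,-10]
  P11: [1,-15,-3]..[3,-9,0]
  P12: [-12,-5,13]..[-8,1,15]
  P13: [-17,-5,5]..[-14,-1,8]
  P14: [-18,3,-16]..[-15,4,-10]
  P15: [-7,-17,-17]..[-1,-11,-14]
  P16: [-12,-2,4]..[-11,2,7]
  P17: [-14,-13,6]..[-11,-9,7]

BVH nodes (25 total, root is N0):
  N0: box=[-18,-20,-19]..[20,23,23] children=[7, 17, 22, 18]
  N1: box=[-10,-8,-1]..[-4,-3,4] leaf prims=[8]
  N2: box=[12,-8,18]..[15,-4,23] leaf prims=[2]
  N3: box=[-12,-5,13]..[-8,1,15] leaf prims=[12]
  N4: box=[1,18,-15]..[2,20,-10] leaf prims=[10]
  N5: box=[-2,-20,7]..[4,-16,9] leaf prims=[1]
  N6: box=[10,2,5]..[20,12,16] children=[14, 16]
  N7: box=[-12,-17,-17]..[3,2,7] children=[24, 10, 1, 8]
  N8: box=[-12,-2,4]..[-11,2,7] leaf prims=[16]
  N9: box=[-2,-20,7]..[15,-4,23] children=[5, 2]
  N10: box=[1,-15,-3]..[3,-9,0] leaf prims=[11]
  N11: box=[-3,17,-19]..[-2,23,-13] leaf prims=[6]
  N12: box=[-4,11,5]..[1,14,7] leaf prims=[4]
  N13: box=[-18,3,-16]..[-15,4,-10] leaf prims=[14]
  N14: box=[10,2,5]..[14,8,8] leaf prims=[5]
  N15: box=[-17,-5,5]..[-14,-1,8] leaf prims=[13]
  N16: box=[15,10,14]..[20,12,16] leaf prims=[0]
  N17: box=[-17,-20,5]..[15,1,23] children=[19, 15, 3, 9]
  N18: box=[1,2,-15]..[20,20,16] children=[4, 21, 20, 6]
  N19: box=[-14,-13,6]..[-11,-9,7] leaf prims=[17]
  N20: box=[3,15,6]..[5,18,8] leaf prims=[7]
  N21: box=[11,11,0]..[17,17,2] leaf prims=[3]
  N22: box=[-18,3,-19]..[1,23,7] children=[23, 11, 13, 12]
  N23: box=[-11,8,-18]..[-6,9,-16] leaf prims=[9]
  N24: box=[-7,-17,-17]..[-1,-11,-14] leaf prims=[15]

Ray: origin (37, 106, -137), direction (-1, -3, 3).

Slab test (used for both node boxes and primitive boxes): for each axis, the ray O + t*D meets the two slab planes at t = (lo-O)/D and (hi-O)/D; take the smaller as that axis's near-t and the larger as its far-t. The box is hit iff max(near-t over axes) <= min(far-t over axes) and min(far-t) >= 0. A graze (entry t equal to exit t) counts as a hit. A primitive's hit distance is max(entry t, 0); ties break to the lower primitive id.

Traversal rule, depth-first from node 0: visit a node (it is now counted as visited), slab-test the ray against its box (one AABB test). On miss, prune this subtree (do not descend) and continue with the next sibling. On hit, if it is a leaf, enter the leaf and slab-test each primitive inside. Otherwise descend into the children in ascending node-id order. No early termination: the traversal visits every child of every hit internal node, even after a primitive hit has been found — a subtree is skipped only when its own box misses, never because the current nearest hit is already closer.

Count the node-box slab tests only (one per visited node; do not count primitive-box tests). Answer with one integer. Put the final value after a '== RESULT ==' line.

Traverse from the root:
N0 x:[17,55] y:[83/3,42] z:[118/3,160/3] -> hit [118/3,42], descend [7, 17, 18, 22]
  N7 x:[34,49] y:[104/3,41] z:[40,48] -> hit [40,41], descend [1, 8, 10, 24]
    N1 x:[41,47] y:[109/3,38] z:[136/3,47] -> miss, prune
    N8 x:[48,49] y:[104/3,36] z:[47,48] -> miss, prune
    N10 x:[34,36] y:[115/3,121/3] z:[134/3,137/3] -> miss, prune
    N24 x:[38,44] y:[39,41] z:[40,41] -> hit [40,41] leaf, test {P15@t=40}
  N17 x:[22,54] y:[35,42] z:[142/3,160/3] -> miss, prune
  N18 x:[17,36] y:[86/3,104/3] z:[122/3,51] -> miss, prune
  N22 x:[36,55] y:[83/3,103/3] z:[118/3,48] -> miss, prune

Summary -> nodes [0, 7, 1, 8, 10, 24, 17, 18, 22]; box-tests=9; leaf-entries=1; first=P15

== RESULT ==
9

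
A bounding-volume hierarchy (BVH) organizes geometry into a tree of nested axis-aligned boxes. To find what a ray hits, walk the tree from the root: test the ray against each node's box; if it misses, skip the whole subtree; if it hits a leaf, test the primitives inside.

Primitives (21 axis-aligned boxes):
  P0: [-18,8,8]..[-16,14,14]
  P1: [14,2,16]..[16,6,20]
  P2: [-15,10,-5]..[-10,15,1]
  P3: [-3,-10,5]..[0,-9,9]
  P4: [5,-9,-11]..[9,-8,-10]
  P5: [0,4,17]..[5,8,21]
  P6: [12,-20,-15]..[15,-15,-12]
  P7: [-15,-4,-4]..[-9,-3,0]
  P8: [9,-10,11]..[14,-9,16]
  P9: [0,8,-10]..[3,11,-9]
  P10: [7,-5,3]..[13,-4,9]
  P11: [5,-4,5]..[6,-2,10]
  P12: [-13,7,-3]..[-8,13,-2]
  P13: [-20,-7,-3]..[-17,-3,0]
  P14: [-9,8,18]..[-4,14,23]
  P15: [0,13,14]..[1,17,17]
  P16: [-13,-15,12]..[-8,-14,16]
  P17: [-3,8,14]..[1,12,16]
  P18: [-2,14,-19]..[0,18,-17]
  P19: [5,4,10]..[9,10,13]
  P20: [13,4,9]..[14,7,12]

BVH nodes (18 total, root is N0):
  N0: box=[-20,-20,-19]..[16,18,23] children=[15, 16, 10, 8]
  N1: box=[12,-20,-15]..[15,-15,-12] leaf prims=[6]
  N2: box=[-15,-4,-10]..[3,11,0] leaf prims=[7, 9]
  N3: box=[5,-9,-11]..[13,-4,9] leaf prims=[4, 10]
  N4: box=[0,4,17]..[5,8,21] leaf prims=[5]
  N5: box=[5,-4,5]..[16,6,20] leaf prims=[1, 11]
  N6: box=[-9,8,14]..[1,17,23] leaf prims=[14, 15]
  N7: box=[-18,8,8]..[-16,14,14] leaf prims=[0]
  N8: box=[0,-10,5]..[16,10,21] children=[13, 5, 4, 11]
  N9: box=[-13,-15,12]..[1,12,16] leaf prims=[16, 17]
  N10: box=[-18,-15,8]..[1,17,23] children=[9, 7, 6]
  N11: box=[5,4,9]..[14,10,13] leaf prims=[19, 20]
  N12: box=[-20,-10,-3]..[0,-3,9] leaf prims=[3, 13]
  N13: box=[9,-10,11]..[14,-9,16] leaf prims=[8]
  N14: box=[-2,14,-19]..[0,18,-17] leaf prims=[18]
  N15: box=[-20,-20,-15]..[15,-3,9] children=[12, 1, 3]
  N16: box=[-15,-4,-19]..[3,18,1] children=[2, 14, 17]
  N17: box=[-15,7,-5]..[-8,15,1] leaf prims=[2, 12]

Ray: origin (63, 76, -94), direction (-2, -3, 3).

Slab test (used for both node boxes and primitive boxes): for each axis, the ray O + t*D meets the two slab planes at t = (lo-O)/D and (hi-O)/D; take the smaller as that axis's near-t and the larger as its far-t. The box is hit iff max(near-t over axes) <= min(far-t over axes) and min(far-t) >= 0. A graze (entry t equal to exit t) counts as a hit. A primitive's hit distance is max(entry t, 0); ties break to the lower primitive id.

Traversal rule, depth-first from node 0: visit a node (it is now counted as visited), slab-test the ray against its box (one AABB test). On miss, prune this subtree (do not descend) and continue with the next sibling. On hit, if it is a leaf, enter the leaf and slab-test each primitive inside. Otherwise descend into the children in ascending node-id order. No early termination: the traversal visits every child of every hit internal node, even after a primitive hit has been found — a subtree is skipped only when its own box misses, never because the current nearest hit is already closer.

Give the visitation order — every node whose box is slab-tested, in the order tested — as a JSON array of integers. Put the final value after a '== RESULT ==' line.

Trace the traversal:
N0 x:[47/2,83/2] y:[58/3,32] z:[25,39] -> hit [25,32], descend [8, 10, 15, 16]
  N8 x:[47/2,63/2] y:[22,86/3] z:[33,115/3] -> miss, prune
  N10 x:[31,81/2] y:[59/3,91/3] z:[34,39] -> miss, prune
  N15 x:[24,83/2] y:[79/3,32] z:[79/3,103/3] -> hit [79/3,32], descend [1, 3, 12]
    N1 x:[24,51/2] y:[91/3,32] z:[79/3,82/3] -> miss, prune
    N3 x:[25,29] y:[80/3,85/3] z:[83/3,103/3] -> hit [83/3,85/3] leaf, test {P4@t=28, P10(miss)}
    N12 x:[63/2,83/2] y:[79/3,86/3] z:[91/3,103/3] -> miss, prune
  N16 x:[30,39] y:[58/3,80/3] z:[25,95/3] -> miss, prune

Summary -> nodes [0, 8, 10, 15, 1, 3, 12, 16]; box-tests=8; leaf-entries=1; first=P4

== RESULT ==
[0, 8, 10, 15, 1, 3, 12, 16]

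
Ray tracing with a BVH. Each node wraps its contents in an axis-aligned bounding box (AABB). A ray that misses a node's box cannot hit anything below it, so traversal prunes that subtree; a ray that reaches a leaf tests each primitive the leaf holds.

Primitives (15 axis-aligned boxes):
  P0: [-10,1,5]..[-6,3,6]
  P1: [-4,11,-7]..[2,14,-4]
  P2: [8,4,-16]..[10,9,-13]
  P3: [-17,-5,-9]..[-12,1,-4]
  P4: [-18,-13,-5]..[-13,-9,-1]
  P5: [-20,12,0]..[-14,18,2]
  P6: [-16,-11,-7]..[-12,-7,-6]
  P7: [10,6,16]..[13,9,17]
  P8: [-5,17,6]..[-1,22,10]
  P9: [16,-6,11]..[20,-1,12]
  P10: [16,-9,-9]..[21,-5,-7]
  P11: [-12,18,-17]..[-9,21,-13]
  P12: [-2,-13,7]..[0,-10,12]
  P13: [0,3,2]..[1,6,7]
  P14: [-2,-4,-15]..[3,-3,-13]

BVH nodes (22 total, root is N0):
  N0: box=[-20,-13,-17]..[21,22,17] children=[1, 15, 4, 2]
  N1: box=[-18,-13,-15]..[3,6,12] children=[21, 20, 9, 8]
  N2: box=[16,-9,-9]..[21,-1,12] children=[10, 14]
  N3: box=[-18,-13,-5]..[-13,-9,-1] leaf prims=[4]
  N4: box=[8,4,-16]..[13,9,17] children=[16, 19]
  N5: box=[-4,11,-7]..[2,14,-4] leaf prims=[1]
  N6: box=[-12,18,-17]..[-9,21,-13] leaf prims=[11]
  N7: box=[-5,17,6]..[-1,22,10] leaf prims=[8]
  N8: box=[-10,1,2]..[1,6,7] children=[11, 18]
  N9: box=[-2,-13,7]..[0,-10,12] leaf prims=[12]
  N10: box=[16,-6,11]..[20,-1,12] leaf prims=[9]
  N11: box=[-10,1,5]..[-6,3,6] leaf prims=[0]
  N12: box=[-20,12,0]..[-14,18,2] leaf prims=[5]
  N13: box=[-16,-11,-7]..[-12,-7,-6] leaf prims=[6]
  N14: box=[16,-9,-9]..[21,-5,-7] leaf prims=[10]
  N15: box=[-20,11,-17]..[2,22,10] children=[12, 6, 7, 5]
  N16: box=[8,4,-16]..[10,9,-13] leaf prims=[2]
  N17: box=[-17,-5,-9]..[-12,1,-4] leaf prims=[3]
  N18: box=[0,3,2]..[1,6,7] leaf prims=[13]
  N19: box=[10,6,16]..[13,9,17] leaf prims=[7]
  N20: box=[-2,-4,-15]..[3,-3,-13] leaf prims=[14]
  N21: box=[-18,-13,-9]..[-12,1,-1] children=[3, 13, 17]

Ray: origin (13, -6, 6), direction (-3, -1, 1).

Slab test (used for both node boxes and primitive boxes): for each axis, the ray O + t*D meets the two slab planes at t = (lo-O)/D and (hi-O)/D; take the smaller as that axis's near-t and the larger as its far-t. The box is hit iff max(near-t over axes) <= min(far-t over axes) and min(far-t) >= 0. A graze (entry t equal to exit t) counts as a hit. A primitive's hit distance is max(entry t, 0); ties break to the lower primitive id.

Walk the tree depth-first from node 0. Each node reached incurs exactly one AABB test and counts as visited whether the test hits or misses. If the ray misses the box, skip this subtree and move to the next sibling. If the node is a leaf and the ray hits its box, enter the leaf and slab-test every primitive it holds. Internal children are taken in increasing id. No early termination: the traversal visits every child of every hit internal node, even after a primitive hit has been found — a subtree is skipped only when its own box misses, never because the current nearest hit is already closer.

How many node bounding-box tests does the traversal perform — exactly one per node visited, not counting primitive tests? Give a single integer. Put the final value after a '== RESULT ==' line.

Walk:
N0 x:[-8/3,11] y:[-28,7] z:[-23,11] -> hit [-8/3,7], descend [1, 2, 4, 15]
  N1 x:[10/3,31/3] y:[-12,7] z:[-21,6] -> hit [10/3,6], descend [8, 9, 20, 21]
    N8 x:[4,23/3] y:[-12,-7] z:[-4,1] -> miss, prune
    N9 x:[13/3,5] y:[4,7] z:[1,6] -> hit [13/3,5] leaf, test {P12@t=13/3}
    N20 x:[10/3,5] y:[-3,-2] z:[-21,-19] -> miss, prune
    N21 x:[25/3,31/3] y:[-7,7] z:[-15,-7] -> miss, prune
  N2 x:[-8/3,-1] y:[-5,3] z:[-15,6] -> miss, prune
  N4 x:[0,5/3] y:[-15,-10] z:[-22,11] -> miss, prune
  N15 x:[11/3,11] y:[-28,-17] z:[-23,4] -> miss, prune

9 AABB tests over nodes [0, 1, 8, 9, 20, 21, 2, 4, 15]; 1 leaf entered; closest P12.

== RESULT ==
9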